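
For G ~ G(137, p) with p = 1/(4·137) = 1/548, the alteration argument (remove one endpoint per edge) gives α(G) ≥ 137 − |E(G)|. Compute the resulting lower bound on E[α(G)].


E[|E(G)|] = C(137, 2)·p = 9316 · (1/548) = 17.
E[α(G)] ≥ n − E[|E(G)|] = 137 − 17 = 120.
Numerically: ≈ 120.000000.
(This is only a lower bound; the true E[α(G)] may be larger.)

E[α(G)] ≥ 120 ≈ 120.000000.


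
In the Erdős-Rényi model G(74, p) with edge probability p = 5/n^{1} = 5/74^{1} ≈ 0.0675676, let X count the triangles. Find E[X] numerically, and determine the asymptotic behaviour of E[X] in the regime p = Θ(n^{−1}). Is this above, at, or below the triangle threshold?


Number of potential triangles: C(74, 3) = 64824.
Each occurs with probability p³ ≈ (0.0675676)³ ≈ 3.08471364e-04.
By linearity: E[X] = C(74, 3)·p³ ≈ 64824 · 3.08471364e-04 ≈ 19.996348.
Here α = 1, so p = 5/n is exactly at the triangle threshold p ~ 1/n. Asymptotically E[X] → c³/6 = 5³/6 = 125/6 ≈ 20.833333, a bounded constant. In this regime the triangle count is asymptotically Poisson(c³/6).

E[X] ≈ 19.996348; in regime p = Θ(1/n^{1}) E[X] stays bounded (at the triangle threshold p ~ 1/n).


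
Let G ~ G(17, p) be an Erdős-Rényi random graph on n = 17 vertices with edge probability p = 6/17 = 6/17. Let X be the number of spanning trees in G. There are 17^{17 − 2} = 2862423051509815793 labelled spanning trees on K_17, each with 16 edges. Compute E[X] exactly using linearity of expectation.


K_17 has 17^{17 − 2} = 2862423051509815793 labelled spanning trees.
For each such spanning tree H, let X_H = 1 if all 16 edges of H are present in G. Then P[X_H = 1] = p^{16} = (6/17)^{16} = 2821109907456/48661191875666868481.
By linearity: E[X] = Σ_H E[X_H] = 2862423051509815793 · p^{16} = 2862423051509815793 · 2821109907456/48661191875666868481 = 2821109907456/17.
Numerically: E[X] ≈ 1.6595e+11.

E[X] = 2862423051509815793 · (6/17)^{16} = 2821109907456/17 ≈ 1.6595e+11.


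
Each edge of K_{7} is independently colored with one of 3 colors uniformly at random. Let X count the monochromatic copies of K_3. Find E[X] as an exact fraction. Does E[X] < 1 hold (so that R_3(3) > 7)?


E[X] = C(7, 3) · 3^{1 − 3} = 35 · 3^{−2} = 35/9.
As a reduced fraction: E[X] = 35/9 ≈ 3.88889.
Is E[X] < 1? NO.
Since E[X] ≥ 1, the first-moment bound is inconclusive at n = 7; it does NOT by itself certify R_3(3) > 7.

E[X] = 35/9 ≈ 3.88889; E[X] ≥ 1; first-moment method inconclusive here.


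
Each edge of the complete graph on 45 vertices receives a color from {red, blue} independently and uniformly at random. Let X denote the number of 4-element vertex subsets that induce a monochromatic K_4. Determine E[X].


Let X = Σ_S X_S over the C(45, 4) = 148995 subsets S of size 4, where X_S = 1 if the K_4 on S is monochromatic.
For a fixed S, the K_4 on S has C(4, 2) = 6 edges. P[all 6 edges red] = (1/2)^6, and likewise for blue, so P[monochromatic] = 2·(1/2)^6 = 2^{1 − 6} = 1/32.
By linearity of expectation: E[X] = C(45, 4) · 2^{1 − 6} = 148995 · 1/32 = 148995/32.
Numerically: E[X] ≈ 4656.094.

E[X] = C(45,4)·2^(1−C(4,2)) = 148995/32 ≈ 4656.094.


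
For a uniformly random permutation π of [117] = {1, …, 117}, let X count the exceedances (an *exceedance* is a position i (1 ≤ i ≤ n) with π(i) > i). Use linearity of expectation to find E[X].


Write X = Σ_{i=1}^{117} X_i, where X_i = 1_{π(i) > i}.
For each fixed i, π(i) is uniform over {1, …, 117} (marginal of a uniform permutation), so P[π(i) > i] = (n − i)/n. Summing: Σ_{i=1}^{117} (n − i)/n = (0 + 1 + … + 116)/117 = 117(117 − 1)/(2·117) = (117 − 1)/2.
Hence E[X] = Σ_{i=1}^{117} (117 − i)/117 = 58 ≈ 58.00000.

E[X] = 58 = 58.00000.


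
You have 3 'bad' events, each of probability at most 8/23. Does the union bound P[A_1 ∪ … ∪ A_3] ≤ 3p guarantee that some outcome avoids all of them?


Union bound: P[∪_{i=1}^{3} A_i] ≤ Σ_i P[A_i] ≤ 3·p = 3·(8/23) = 24/23.
Numerically: 24/23 ≈ 1.04348.
Is 24/23 < 1? NO.
Since the bound 24/23 is ≥ 1, the union bound is uninformative here; it does NOT by itself certify existence.

3·p = 24/23 ≈ 1.04348; existence NOT certified by the union bound.


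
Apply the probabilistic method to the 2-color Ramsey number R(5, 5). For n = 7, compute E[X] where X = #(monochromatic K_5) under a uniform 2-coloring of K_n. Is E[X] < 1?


E[X] = C(7, 5) · 2^{1 − 10} = 21 · 2^{−9} = 21/512.
As a reduced fraction: E[X] = 21/512 ≈ 0.041016.
Is E[X] < 1? YES.
Since E[X] < 1, there exists a 2-coloring of K_{7} with no monochromatic K_5; hence R(5, 5) > 7.

E[X] = 21/512 ≈ 0.041016; E[X] < 1, so R(5, 5) > 7.


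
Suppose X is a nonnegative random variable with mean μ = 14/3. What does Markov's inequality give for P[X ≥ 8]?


μ = E[X] = 14/3, a = 8.
Markov: P[X ≥ 8] ≤ μ/a = (14/3)/8 = 7/12.
Numerically: ≈ 0.583333.
(Since a = 8 > μ = 4.666667, the bound 7/12 is < 1 and informative.)

P[X ≥ 8] ≤ 7/12 ≈ 0.583333.


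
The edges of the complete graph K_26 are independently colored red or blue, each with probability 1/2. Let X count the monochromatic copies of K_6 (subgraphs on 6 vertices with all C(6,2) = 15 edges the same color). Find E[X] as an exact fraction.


Let X = Σ_S X_S over the C(26, 6) = 230230 subsets S of size 6, where X_S = 1 if the K_6 on S is monochromatic.
For a fixed S, the K_6 on S has C(6, 2) = 15 edges. P[all 15 edges red] = (1/2)^15, and likewise for blue, so P[monochromatic] = 2·(1/2)^15 = 2^{1 − 15} = 1/16384.
Summing: E[X] = C(26, 6) · 2^{1 − 15} = 230230 · 1/16384 = 115115/8192.
Numerically: E[X] ≈ 14.052124.

E[X] = C(26,6)·2^(1−C(6,2)) = 115115/8192 ≈ 14.052124.


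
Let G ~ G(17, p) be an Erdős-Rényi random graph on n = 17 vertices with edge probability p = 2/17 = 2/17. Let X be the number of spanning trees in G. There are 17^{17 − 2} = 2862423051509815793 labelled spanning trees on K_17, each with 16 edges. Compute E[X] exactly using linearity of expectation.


K_17 has 17^{17 − 2} = 2862423051509815793 labelled spanning trees.
For each such spanning tree H, let X_H = 1 if all 16 edges of H are present in G. Then P[X_H = 1] = p^{16} = (2/17)^{16} = 65536/48661191875666868481.
By linearity of expectation: E[X] = Σ_H E[X_H] = 2862423051509815793 · p^{16} = 2862423051509815793 · 65536/48661191875666868481 = 65536/17.
Numerically: E[X] ≈ 3855.1.

E[X] = 2862423051509815793 · (2/17)^{16} = 65536/17 ≈ 3855.1.


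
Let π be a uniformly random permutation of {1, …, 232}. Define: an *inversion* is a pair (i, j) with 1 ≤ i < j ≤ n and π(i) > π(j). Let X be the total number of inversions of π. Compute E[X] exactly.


Write X = Σ X_I over the C(232, 2) = 26796 pairs i < j, with X_I the indicator of one inversion.
There are 26796 indicators.
For each fixed pair i < j, the values π(i) and π(j) are two distinct elements of {1, …, 232} in uniformly random order; by symmetry P[π(i) > π(j)] = 1/2.
By linearity: E[X] = 26796 · (1/2) = C(232, 2) · (1/2) = 26796/2 = 13398 ≈ 13398.0000.

E[X] = 13398 = 13398.0000.


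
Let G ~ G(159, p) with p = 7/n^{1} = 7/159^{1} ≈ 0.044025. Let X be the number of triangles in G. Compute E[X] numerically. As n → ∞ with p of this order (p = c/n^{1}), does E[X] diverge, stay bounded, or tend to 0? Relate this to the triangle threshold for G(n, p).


Number of potential triangles: C(159, 3) = 657359.
Each occurs with probability p³ ≈ (0.044025)³ ≈ 8.5330197e-05.
By linearity: E[X] = C(159, 3)·p³ ≈ 657359 · 8.5330197e-05 ≈ 56.09257.
Here α = 1, so p = 7/n is exactly at the triangle threshold p ~ 1/n. Asymptotically E[X] → c³/6 = 7³/6 = 343/6 ≈ 57.16667, a bounded constant. In this regime the triangle count is asymptotically Poisson(c³/6).

E[X] ≈ 56.09257; in regime p = Θ(1/n^{1}) E[X] stays bounded (at the triangle threshold p ~ 1/n).


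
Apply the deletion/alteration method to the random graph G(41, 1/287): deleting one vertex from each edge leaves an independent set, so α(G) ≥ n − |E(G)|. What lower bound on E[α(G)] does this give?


E[|E(G)|] = C(41, 2)·p = 820 · (1/287) = 20/7.
E[α(G)] ≥ n − E[|E(G)|] = 41 − 20/7 = 267/7.
Numerically: ≈ 38.142857.
(This is only a lower bound; the true E[α(G)] may be larger.)

E[α(G)] ≥ 267/7 ≈ 38.142857.


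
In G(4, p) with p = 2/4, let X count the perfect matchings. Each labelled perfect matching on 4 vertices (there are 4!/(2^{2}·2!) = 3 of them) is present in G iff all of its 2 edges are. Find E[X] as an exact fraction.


K_4 has 4!/(2^{2}·2!) = 3 labelled perfect matchings.
For each such perfect matching H, let X_H = 1 if all 2 edges of H are present in G. Then P[X_H = 1] = p^{2} = (1/2)^{2} = 1/4.
By linearity of expectation: E[X] = Σ_H E[X_H] = 3 · p^{2} = 3 · 1/4 = 3/4.
Numerically: E[X] ≈ 0.75.

E[X] = 3 · (1/2)^{2} = 3/4 ≈ 0.75.


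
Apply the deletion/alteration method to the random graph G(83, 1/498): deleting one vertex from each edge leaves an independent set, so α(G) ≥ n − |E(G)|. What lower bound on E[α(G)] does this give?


E[|E(G)|] = C(83, 2)·p = 3403 · (1/498) = 41/6.
E[α(G)] ≥ n − E[|E(G)|] = 83 − 41/6 = 457/6.
Numerically: ≈ 76.167.
(This is only a lower bound; the true E[α(G)] may be larger.)

E[α(G)] ≥ 457/6 ≈ 76.167.


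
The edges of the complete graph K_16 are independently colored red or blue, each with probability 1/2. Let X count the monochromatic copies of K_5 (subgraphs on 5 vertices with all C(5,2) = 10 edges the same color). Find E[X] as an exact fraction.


Let X = Σ_S X_S over the C(16, 5) = 4368 subsets S of size 5, where X_S = 1 if the K_5 on S is monochromatic.
For a fixed S, the K_5 on S has C(5, 2) = 10 edges. P[all 10 edges red] = (1/2)^10, and likewise for blue, so P[monochromatic] = 2·(1/2)^10 = 2^{1 − 10} = 1/512.
By linearity: E[X] = C(16, 5) · 2^{1 − 10} = 4368 · 1/512 = 273/32.
Numerically: E[X] ≈ 8.53125.

E[X] = C(16,5)·2^(1−C(5,2)) = 273/32 ≈ 8.53125.


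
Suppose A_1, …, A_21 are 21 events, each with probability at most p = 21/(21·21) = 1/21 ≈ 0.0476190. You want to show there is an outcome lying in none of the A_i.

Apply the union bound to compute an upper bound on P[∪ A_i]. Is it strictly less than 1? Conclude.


Union bound: P[∪_{i=1}^{21} A_i] ≤ Σ_i P[A_i] ≤ 21·p = 21·(1/21) = 1.
Numerically: 1 ≈ 1.0000000.
Is 1 < 1? NO.
Since the bound 1 is ≥ 1, the union bound is uninformative here; it does NOT by itself certify existence.

21·p = 1 ≈ 1.0000000; existence NOT certified by the union bound.


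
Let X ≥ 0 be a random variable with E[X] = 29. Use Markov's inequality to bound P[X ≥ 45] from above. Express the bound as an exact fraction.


μ = E[X] = 29, a = 45.
Markov: P[X ≥ 45] ≤ μ/a = (29)/45 = 29/45.
Numerically: ≈ 0.644.
(Since a = 45 > μ = 29.000, the bound 29/45 is < 1 and informative.)

P[X ≥ 45] ≤ 29/45 ≈ 0.644.


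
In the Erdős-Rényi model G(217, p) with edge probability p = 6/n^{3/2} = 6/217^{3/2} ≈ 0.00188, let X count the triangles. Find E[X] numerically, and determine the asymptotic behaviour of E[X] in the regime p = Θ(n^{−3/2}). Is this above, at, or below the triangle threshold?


Number of potential triangles: C(217, 3) = 1679580.
Each occurs with probability p³ ≈ (0.00188)³ ≈ 6.61279e-09.
By linearity: E[X] = C(217, 3)·p³ ≈ 1679580 · 6.61279e-09 ≈ 0.011.
Since α = 3/2 > 1, p = c/n^{3/2} = o(1/n) is below the triangle threshold p ~ 1/n. Asymptotically E[X] ~ (c³/6)·n^{3(1−α)} = (6³/6)·n^{-1.5} → 0, so by Markov's inequality G has no triangles w.h.p.

E[X] ≈ 0.011; in regime p = Θ(1/n^{3/2}) E[X] tends to 0 (below the triangle threshold p ~ 1/n).


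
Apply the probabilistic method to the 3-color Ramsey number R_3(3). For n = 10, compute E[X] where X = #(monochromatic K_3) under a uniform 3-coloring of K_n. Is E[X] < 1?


E[X] = C(10, 3) · 3^{1 − 3} = 120 · 3^{−2} = 120/9.
As a reduced fraction: E[X] = 40/3 ≈ 13.3333333.
Is E[X] < 1? NO.
Since E[X] ≥ 1, the first-moment bound is inconclusive at n = 10; it does NOT by itself certify R_3(3) > 10.

E[X] = 40/3 ≈ 13.3333333; E[X] ≥ 1; first-moment method inconclusive here.


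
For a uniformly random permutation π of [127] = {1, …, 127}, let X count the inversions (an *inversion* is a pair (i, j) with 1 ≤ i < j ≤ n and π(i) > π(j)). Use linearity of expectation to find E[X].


Write X = Σ X_I over the C(127, 2) = 8001 pairs i < j, with X_I the indicator of one inversion.
There are 8001 indicators.
For each fixed pair i < j, the values π(i) and π(j) are two distinct elements of {1, …, 127} in uniformly random order; by symmetry P[π(i) > π(j)] = 1/2.
By linearity: E[X] = 8001 · (1/2) = C(127, 2) · (1/2) = 8001/2 = 8001/2 ≈ 4000.500.

E[X] = 8001/2 = 4000.500.


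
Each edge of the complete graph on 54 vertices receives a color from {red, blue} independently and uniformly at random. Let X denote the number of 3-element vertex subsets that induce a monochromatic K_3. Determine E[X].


Let X = Σ_S X_S over the C(54, 3) = 24804 subsets S of size 3, where X_S = 1 if the K_3 on S is monochromatic.
For a fixed S, the K_3 on S has C(3, 2) = 3 edges. P[all 3 edges red] = (1/2)^3, and likewise for blue, so P[monochromatic] = 2·(1/2)^3 = 2^{1 − 3} = 1/4.
By linearity: E[X] = C(54, 3) · 2^{1 − 3} = 24804 · 1/4 = 6201.
Numerically: E[X] ≈ 6201.000000.

E[X] = C(54,3)·2^(1−C(3,2)) = 6201 ≈ 6201.000000.


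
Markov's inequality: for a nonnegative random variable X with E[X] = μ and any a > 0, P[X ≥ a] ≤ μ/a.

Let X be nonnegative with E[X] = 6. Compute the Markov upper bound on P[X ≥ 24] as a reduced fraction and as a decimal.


μ = E[X] = 6, a = 24.
Markov: P[X ≥ 24] ≤ μ/a = (6)/24 = 1/4.
Numerically: ≈ 0.2500.
(Since a = 24 > μ = 6.0000, the bound 1/4 is < 1 and informative.)

P[X ≥ 24] ≤ 1/4 ≈ 0.2500.


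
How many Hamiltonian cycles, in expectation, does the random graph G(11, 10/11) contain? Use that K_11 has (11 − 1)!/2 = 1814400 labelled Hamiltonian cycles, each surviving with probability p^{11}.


K_11 has (11 − 1)!/2 = 1814400 labelled Hamiltonian cycles.
For each such Hamiltonian cycle H, let X_H = 1 if all 11 edges of H are present in G. Then P[X_H = 1] = p^{11} = (10/11)^{11} = 100000000000/285311670611.
Summing the indicators: E[X] = Σ_H E[X_H] = 1814400 · p^{11} = 1814400 · 100000000000/285311670611 = 181440000000000000/285311670611.
Numerically: E[X] ≈ 6.3594e+05.

E[X] = 1814400 · (10/11)^{11} = 181440000000000000/285311670611 ≈ 6.3594e+05.


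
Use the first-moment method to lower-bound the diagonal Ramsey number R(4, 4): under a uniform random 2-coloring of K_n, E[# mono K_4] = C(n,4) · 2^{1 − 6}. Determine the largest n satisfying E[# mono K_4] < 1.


We need C(n, 4) · 2^{1 − 6} < 1, i.e. C(n, 4) < 2^{6 − 1} = 32.
Check values of n near the boundary:
  n = 4: C(4, 4) = 1; 1 < 32? YES
  n = 5: C(5, 4) = 5; 5 < 32? YES
  n = 6: C(6, 4) = 15; 15 < 32? YES
  n = 7: C(7, 4) = 35; 35 < 32? NO
  n = 8: C(8, 4) = 70; 70 < 32? NO
The largest n with C(n, 4) < 32 is n = 6 (where E[X] = 15/32 ≈ 0.4687500). Hence R(4, 4) > 6, i.e. R(4, 4) ≥ 7.

Largest n = 6; hence R(4, 4) > 6.


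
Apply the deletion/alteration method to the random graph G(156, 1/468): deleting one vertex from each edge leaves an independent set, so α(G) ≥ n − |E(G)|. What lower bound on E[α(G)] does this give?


E[|E(G)|] = C(156, 2)·p = 12090 · (1/468) = 155/6.
E[α(G)] ≥ n − E[|E(G)|] = 156 − 155/6 = 781/6.
Numerically: ≈ 130.16667.
(This is only a lower bound; the true E[α(G)] may be larger.)

E[α(G)] ≥ 781/6 ≈ 130.16667.


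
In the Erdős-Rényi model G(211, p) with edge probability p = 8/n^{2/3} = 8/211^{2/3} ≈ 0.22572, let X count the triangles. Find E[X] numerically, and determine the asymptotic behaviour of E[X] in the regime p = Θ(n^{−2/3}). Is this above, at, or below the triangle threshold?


Number of potential triangles: C(211, 3) = 1543465.
Each occurs with probability p³ ≈ (0.22572)³ ≈ 1.1500191e-02.
By linearity: E[X] = C(211, 3)·p³ ≈ 1543465 · 1.1500191e-02 ≈ 17750.14218.
Since α = 2/3 < 1, p = c/n^{2/3} ≫ 1/n is above the triangle threshold p ~ 1/n. Asymptotically E[X] ~ (c³/6)·n^{3(1−α)} = (8³/6)·n^{1} → ∞; triangles are abundant w.h.p.

E[X] ≈ 17750.14218; in regime p = Θ(1/n^{2/3}) E[X] diverges (above the triangle threshold p ~ 1/n).


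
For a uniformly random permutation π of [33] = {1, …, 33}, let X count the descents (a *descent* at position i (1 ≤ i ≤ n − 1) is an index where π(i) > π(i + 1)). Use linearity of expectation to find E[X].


Write X = Σ X_I over i = 1, …, 32, with X_I the indicator of one descent.
There are 32 indicators.
For each fixed i, the pair (π(i), π(i+1)) is a uniformly random ordered pair of distinct values from {1, …, 33}; by symmetry P[π(i) > π(i+1)] = 1/2.
By linearity: E[X] = 32 · (1/2) = (33 − 1) · (1/2) = 16 ≈ 16.000.

E[X] = 16 = 16.000.


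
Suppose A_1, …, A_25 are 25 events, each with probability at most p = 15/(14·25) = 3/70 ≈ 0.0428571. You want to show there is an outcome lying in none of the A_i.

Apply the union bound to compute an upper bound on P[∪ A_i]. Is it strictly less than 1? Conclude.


Union bound: P[∪_{i=1}^{25} A_i] ≤ Σ_i P[A_i] ≤ 25·p = 25·(3/70) = 15/14.
Numerically: 15/14 ≈ 1.0714286.
Is 15/14 < 1? NO.
Since the bound 15/14 is ≥ 1, the union bound is uninformative here; it does NOT by itself certify existence.

25·p = 15/14 ≈ 1.0714286; existence NOT certified by the union bound.


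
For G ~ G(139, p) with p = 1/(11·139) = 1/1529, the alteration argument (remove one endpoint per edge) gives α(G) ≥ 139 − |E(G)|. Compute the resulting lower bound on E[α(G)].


E[|E(G)|] = C(139, 2)·p = 9591 · (1/1529) = 69/11.
E[α(G)] ≥ n − E[|E(G)|] = 139 − 69/11 = 1460/11.
Numerically: ≈ 132.72727.
(This is only a lower bound; the true E[α(G)] may be larger.)

E[α(G)] ≥ 1460/11 ≈ 132.72727.


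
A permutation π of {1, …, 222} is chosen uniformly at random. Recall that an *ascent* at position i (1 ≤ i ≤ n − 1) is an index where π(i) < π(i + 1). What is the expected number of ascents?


Write X = Σ X_I over i = 1, …, 221, with X_I the indicator of one ascent.
There are 221 indicators.
For each fixed i, the pair (π(i), π(i+1)) is a uniformly random ordered pair of distinct values from {1, …, 222}; by symmetry P[π(i) < π(i+1)] = 1/2.
By linearity: E[X] = 221 · (1/2) = (222 − 1) · (1/2) = 221/2 ≈ 110.500000.

E[X] = 221/2 = 110.500000.


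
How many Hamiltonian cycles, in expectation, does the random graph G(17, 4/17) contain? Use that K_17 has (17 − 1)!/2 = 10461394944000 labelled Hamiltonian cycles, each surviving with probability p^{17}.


K_17 has (17 − 1)!/2 = 10461394944000 labelled Hamiltonian cycles.
For each such Hamiltonian cycle H, let X_H = 1 if all 17 edges of H are present in G. Then P[X_H = 1] = p^{17} = (4/17)^{17} = 17179869184/827240261886336764177.
By linearity: E[X] = Σ_H E[X_H] = 10461394944000 · p^{17} = 10461394944000 · 17179869184/827240261886336764177 = 179725396620079005696000/827240261886336764177.
Numerically: E[X] ≈ 217.3.

E[X] = 10461394944000 · (4/17)^{17} = 179725396620079005696000/827240261886336764177 ≈ 217.3.


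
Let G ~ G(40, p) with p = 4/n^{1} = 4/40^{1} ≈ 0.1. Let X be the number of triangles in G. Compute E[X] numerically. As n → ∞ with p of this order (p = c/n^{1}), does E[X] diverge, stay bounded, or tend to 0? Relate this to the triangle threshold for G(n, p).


Number of potential triangles: C(40, 3) = 9880.
Each occurs with probability p³ ≈ (0.1)³ ≈ 1.000000e-03.
By linearity: E[X] = C(40, 3)·p³ ≈ 9880 · 1.000000e-03 ≈ 9.8800.
Here α = 1, so p = 4/n is exactly at the triangle threshold p ~ 1/n. Asymptotically E[X] → c³/6 = 4³/6 = 32/3 ≈ 10.6667, a bounded constant. In this regime the triangle count is asymptotically Poisson(c³/6).

E[X] ≈ 9.8800; in regime p = Θ(1/n^{1}) E[X] stays bounded (at the triangle threshold p ~ 1/n).


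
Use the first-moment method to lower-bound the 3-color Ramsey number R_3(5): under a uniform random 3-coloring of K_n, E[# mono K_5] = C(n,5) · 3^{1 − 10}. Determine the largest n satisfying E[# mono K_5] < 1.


We need C(n, 5) · 3^{1 − 10} < 1, i.e. C(n, 5) < 3^{10 − 1} = 19683.
Check values of n near the boundary:
  n = 19: C(19, 5) = 11628; 11628 < 19683? YES
  n = 20: C(20, 5) = 15504; 15504 < 19683? YES
  n = 21: C(21, 5) = 20349; 20349 < 19683? NO
  n = 22: C(22, 5) = 26334; 26334 < 19683? NO
  n = 23: C(23, 5) = 33649; 33649 < 19683? NO
The largest n with C(n, 5) < 19683 is n = 20 (where E[X] = 5168/6561 ≈ 0.7876848). Hence R_3(5) > 20, i.e. R_3(5) ≥ 21.

Largest n = 20; hence R_3(5) > 20.


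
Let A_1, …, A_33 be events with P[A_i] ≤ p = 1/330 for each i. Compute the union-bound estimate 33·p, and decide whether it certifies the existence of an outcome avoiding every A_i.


Union bound: P[∪_{i=1}^{33} A_i] ≤ Σ_i P[A_i] ≤ 33·p = 33·(1/330) = 1/10.
Numerically: 1/10 ≈ 0.10000.
Is 1/10 < 1? YES.
Since P[∪ A_i] ≤ 1/10 < 1, the complement has P[∩ A_i^c] ≥ 1 − 1/10 = 9/10 > 0, so some outcome avoids every A_i.

33·p = 1/10 ≈ 0.10000; existence CERTIFIED by the union bound.


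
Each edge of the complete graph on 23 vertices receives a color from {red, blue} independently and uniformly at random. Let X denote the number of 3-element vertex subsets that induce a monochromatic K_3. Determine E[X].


Let X = Σ_S X_S over the C(23, 3) = 1771 subsets S of size 3, where X_S = 1 if the K_3 on S is monochromatic.
For a fixed S, the K_3 on S has C(3, 2) = 3 edges. P[all 3 edges red] = (1/2)^3, and likewise for blue, so P[monochromatic] = 2·(1/2)^3 = 2^{1 − 3} = 1/4.
By linearity: E[X] = C(23, 3) · 2^{1 − 3} = 1771 · 1/4 = 1771/4.
Numerically: E[X] ≈ 442.75000.

E[X] = C(23,3)·2^(1−C(3,2)) = 1771/4 ≈ 442.75000.


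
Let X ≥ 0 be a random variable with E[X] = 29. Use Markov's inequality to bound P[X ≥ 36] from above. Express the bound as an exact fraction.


μ = E[X] = 29, a = 36.
Markov: P[X ≥ 36] ≤ μ/a = (29)/36 = 29/36.
Numerically: ≈ 0.806.
(Since a = 36 > μ = 29.000, the bound 29/36 is < 1 and informative.)

P[X ≥ 36] ≤ 29/36 ≈ 0.806.


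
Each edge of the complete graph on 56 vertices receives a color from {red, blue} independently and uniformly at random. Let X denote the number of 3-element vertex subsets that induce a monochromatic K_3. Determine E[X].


Let X = Σ_S X_S over the C(56, 3) = 27720 subsets S of size 3, where X_S = 1 if the K_3 on S is monochromatic.
For a fixed S, the K_3 on S has C(3, 2) = 3 edges. P[all 3 edges red] = (1/2)^3, and likewise for blue, so P[monochromatic] = 2·(1/2)^3 = 2^{1 − 3} = 1/4.
By linearity: E[X] = C(56, 3) · 2^{1 − 3} = 27720 · 1/4 = 6930.
Numerically: E[X] ≈ 6930.00000.

E[X] = C(56,3)·2^(1−C(3,2)) = 6930 ≈ 6930.00000.


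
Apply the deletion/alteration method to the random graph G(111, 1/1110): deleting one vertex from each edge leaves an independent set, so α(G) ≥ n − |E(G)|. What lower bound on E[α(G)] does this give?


E[|E(G)|] = C(111, 2)·p = 6105 · (1/1110) = 11/2.
E[α(G)] ≥ n − E[|E(G)|] = 111 − 11/2 = 211/2.
Numerically: ≈ 105.50000.
(This is only a lower bound; the true E[α(G)] may be larger.)

E[α(G)] ≥ 211/2 ≈ 105.50000.


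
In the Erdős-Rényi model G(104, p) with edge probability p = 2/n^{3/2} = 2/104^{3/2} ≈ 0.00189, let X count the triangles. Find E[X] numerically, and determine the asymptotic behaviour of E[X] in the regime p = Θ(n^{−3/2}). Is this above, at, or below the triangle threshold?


Number of potential triangles: C(104, 3) = 182104.
Each occurs with probability p³ ≈ (0.00189)³ ≈ 6.70564e-09.
By linearity: E[X] = C(104, 3)·p³ ≈ 182104 · 6.70564e-09 ≈ 0.001.
Since α = 3/2 > 1, p = c/n^{3/2} = o(1/n) is below the triangle threshold p ~ 1/n. Asymptotically E[X] ~ (c³/6)·n^{3(1−α)} = (2³/6)·n^{-1.5} → 0, so by Markov's inequality G has no triangles w.h.p.

E[X] ≈ 0.001; in regime p = Θ(1/n^{3/2}) E[X] tends to 0 (below the triangle threshold p ~ 1/n).


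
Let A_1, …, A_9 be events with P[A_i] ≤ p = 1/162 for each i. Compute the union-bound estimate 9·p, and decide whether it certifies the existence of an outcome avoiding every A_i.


Union bound: P[∪_{i=1}^{9} A_i] ≤ Σ_i P[A_i] ≤ 9·p = 9·(1/162) = 1/18.
Numerically: 1/18 ≈ 0.05556.
Is 1/18 < 1? YES.
Since P[∪ A_i] ≤ 1/18 < 1, the complement has P[∩ A_i^c] ≥ 1 − 1/18 = 17/18 > 0, so some outcome avoids every A_i.

9·p = 1/18 ≈ 0.05556; existence CERTIFIED by the union bound.


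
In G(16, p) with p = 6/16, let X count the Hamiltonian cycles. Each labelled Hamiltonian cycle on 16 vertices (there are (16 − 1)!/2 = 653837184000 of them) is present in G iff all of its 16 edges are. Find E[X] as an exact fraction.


K_16 has (16 − 1)!/2 = 653837184000 labelled Hamiltonian cycles.
For each such Hamiltonian cycle H, let X_H = 1 if all 16 edges of H are present in G. Then P[X_H = 1] = p^{16} = (3/8)^{16} = 43046721/281474976710656.
By linearity of expectation: E[X] = Σ_H E[X_H] = 653837184000 · p^{16} = 653837184000 · 43046721/281474976710656 = 27485885585032875/274877906944.
Numerically: E[X] ≈ 99993.

E[X] = 653837184000 · (3/8)^{16} = 27485885585032875/274877906944 ≈ 99993.


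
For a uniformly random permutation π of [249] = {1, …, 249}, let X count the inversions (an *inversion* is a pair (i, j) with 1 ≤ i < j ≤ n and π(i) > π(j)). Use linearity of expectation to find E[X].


Write X = Σ X_I over the C(249, 2) = 30876 pairs i < j, with X_I the indicator of one inversion.
There are 30876 indicators.
For each fixed pair i < j, the values π(i) and π(j) are two distinct elements of {1, …, 249} in uniformly random order; by symmetry P[π(i) > π(j)] = 1/2.
By linearity: E[X] = 30876 · (1/2) = C(249, 2) · (1/2) = 30876/2 = 15438 ≈ 15438.000000.

E[X] = 15438 = 15438.000000.


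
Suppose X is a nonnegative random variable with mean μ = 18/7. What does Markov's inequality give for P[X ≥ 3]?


μ = E[X] = 18/7, a = 3.
Markov: P[X ≥ 3] ≤ μ/a = (18/7)/3 = 6/7.
Numerically: ≈ 0.857143.
(Since a = 3 > μ = 2.571429, the bound 6/7 is < 1 and informative.)

P[X ≥ 3] ≤ 6/7 ≈ 0.857143.


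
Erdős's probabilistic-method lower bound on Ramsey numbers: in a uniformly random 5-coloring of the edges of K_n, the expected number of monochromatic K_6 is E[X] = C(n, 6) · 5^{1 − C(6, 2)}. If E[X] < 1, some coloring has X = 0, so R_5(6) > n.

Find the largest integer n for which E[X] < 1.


We need C(n, 6) · 5^{1 − 15} < 1, i.e. C(n, 6) < 5^{15 − 1} = 6103515625.
Check values of n near the boundary:
  n = 127: C(127, 6) = 5169379425; 5169379425 < 6103515625? YES
  n = 128: C(128, 6) = 5423611200; 5423611200 < 6103515625? YES
  n = 129: C(129, 6) = 5688177600; 5688177600 < 6103515625? YES
  n = 130: C(130, 6) = 5963412000; 5963412000 < 6103515625? YES
  n = 131: C(131, 6) = 6249655776; 6249655776 < 6103515625? NO
  n = 132: C(132, 6) = 6547258432; 6547258432 < 6103515625? NO
The largest n with C(n, 6) < 6103515625 is n = 130 (where E[X] = 47707296/48828125 ≈ 0.9770). Hence R_5(6) > 130, i.e. R_5(6) ≥ 131.

Largest n = 130; hence R_5(6) > 130.


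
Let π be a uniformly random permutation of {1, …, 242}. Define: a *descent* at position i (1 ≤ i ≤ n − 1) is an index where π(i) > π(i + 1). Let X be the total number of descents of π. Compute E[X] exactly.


Write X = Σ X_I over i = 1, …, 241, with X_I the indicator of one descent.
There are 241 indicators.
For each fixed i, the pair (π(i), π(i+1)) is a uniformly random ordered pair of distinct values from {1, …, 242}; by symmetry P[π(i) > π(i+1)] = 1/2.
By linearity: E[X] = 241 · (1/2) = (242 − 1) · (1/2) = 241/2 ≈ 120.500000.

E[X] = 241/2 = 120.500000.


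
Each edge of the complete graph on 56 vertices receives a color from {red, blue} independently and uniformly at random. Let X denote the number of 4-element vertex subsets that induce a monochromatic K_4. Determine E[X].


Let X = Σ_S X_S over the C(56, 4) = 367290 subsets S of size 4, where X_S = 1 if the K_4 on S is monochromatic.
For a fixed S, the K_4 on S has C(4, 2) = 6 edges. P[all 6 edges red] = (1/2)^6, and likewise for blue, so P[monochromatic] = 2·(1/2)^6 = 2^{1 − 6} = 1/32.
Summing: E[X] = C(56, 4) · 2^{1 − 6} = 367290 · 1/32 = 183645/16.
Numerically: E[X] ≈ 11477.81250.

E[X] = C(56,4)·2^(1−C(4,2)) = 183645/16 ≈ 11477.81250.


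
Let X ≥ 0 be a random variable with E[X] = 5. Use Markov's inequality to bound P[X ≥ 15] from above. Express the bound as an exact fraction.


μ = E[X] = 5, a = 15.
Markov: P[X ≥ 15] ≤ μ/a = (5)/15 = 1/3.
Numerically: ≈ 0.3333.
(Since a = 15 > μ = 5.0000, the bound 1/3 is < 1 and informative.)

P[X ≥ 15] ≤ 1/3 ≈ 0.3333.


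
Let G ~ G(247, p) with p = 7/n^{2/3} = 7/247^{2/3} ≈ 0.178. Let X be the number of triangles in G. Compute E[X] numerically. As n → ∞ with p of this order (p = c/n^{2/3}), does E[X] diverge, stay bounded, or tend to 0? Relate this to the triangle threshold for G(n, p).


Number of potential triangles: C(247, 3) = 2481115.
Each occurs with probability p³ ≈ (0.178)³ ≈ 5.62212e-03.
By linearity: E[X] = C(247, 3)·p³ ≈ 2481115 · 5.62212e-03 ≈ 13949.130.
Since α = 2/3 < 1, p = c/n^{2/3} ≫ 1/n is above the triangle threshold p ~ 1/n. Asymptotically E[X] ~ (c³/6)·n^{3(1−α)} = (7³/6)·n^{1} → ∞; triangles are abundant w.h.p.

E[X] ≈ 13949.130; in regime p = Θ(1/n^{2/3}) E[X] diverges (above the triangle threshold p ~ 1/n).


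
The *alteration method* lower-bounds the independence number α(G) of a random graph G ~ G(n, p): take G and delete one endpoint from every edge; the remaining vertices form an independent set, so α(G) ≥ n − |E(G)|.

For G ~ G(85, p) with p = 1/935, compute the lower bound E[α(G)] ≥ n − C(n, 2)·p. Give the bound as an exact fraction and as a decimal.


E[|E(G)|] = C(85, 2)·p = 3570 · (1/935) = 42/11.
E[α(G)] ≥ n − E[|E(G)|] = 85 − 42/11 = 893/11.
Numerically: ≈ 81.1818.
(This is only a lower bound; the true E[α(G)] may be larger.)

E[α(G)] ≥ 893/11 ≈ 81.1818.


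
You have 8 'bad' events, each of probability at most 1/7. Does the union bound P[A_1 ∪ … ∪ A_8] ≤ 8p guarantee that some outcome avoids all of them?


Union bound: P[∪_{i=1}^{8} A_i] ≤ Σ_i P[A_i] ≤ 8·p = 8·(1/7) = 8/7.
Numerically: 8/7 ≈ 1.142857.
Is 8/7 < 1? NO.
Since the bound 8/7 is ≥ 1, the union bound is uninformative here; it does NOT by itself certify existence.

8·p = 8/7 ≈ 1.142857; existence NOT certified by the union bound.


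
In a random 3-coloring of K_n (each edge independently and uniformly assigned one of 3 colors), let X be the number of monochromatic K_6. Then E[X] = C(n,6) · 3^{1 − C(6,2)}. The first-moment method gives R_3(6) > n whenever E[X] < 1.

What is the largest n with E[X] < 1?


We need C(n, 6) · 3^{1 − 15} < 1, i.e. C(n, 6) < 3^{15 − 1} = 4782969.
Check values of n near the boundary:
  n = 39: C(39, 6) = 3262623; 3262623 < 4782969? YES
  n = 40: C(40, 6) = 3838380; 3838380 < 4782969? YES
  n = 41: C(41, 6) = 4496388; 4496388 < 4782969? YES
  n = 42: C(42, 6) = 5245786; 5245786 < 4782969? NO
  n = 43: C(43, 6) = 6096454; 6096454 < 4782969? NO
The largest n with C(n, 6) < 4782969 is n = 41 (where E[X] = 1498796/1594323 ≈ 0.9401). Hence R_3(6) > 41, i.e. R_3(6) ≥ 42.

Largest n = 41; hence R_3(6) > 41.


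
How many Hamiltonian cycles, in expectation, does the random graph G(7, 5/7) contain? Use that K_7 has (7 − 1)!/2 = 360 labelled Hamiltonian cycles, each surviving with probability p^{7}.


K_7 has (7 − 1)!/2 = 360 labelled Hamiltonian cycles.
For each such Hamiltonian cycle H, let X_H = 1 if all 7 edges of H are present in G. Then P[X_H = 1] = p^{7} = (5/7)^{7} = 78125/823543.
By linearity: E[X] = Σ_H E[X_H] = 360 · p^{7} = 360 · 78125/823543 = 28125000/823543.
Numerically: E[X] ≈ 34.2.

E[X] = 360 · (5/7)^{7} = 28125000/823543 ≈ 34.2.


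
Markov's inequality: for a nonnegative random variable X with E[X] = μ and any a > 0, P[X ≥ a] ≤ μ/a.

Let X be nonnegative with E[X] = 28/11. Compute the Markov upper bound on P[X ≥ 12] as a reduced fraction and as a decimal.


μ = E[X] = 28/11, a = 12.
Markov: P[X ≥ 12] ≤ μ/a = (28/11)/12 = 7/33.
Numerically: ≈ 0.212121.
(Since a = 12 > μ = 2.545455, the bound 7/33 is < 1 and informative.)

P[X ≥ 12] ≤ 7/33 ≈ 0.212121.


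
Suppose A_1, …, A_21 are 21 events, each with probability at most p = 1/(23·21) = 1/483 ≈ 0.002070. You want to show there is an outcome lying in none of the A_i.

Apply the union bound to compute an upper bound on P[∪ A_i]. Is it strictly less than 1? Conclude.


Union bound: P[∪_{i=1}^{21} A_i] ≤ Σ_i P[A_i] ≤ 21·p = 21·(1/483) = 1/23.
Numerically: 1/23 ≈ 0.043478.
Is 1/23 < 1? YES.
Since P[∪ A_i] ≤ 1/23 < 1, the complement has P[∩ A_i^c] ≥ 1 − 1/23 = 22/23 > 0, so some outcome avoids every A_i.

21·p = 1/23 ≈ 0.043478; existence CERTIFIED by the union bound.


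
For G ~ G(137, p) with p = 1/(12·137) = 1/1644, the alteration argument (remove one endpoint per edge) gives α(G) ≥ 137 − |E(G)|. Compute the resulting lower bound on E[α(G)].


E[|E(G)|] = C(137, 2)·p = 9316 · (1/1644) = 17/3.
E[α(G)] ≥ n − E[|E(G)|] = 137 − 17/3 = 394/3.
Numerically: ≈ 131.333333.
(This is only a lower bound; the true E[α(G)] may be larger.)

E[α(G)] ≥ 394/3 ≈ 131.333333.


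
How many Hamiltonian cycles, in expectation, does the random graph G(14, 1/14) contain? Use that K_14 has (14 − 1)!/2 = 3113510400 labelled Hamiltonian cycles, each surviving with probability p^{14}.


K_14 has (14 − 1)!/2 = 3113510400 labelled Hamiltonian cycles.
For each such Hamiltonian cycle H, let X_H = 1 if all 14 edges of H are present in G. Then P[X_H = 1] = p^{14} = (1/14)^{14} = 1/11112006825558016.
By linearity: E[X] = Σ_H E[X_H] = 3113510400 · p^{14} = 3113510400 · 1/11112006825558016 = 868725/3100448333024.
Numerically: E[X] ≈ 2.8e-07.

E[X] = 3113510400 · (1/14)^{14} = 868725/3100448333024 ≈ 2.8e-07.


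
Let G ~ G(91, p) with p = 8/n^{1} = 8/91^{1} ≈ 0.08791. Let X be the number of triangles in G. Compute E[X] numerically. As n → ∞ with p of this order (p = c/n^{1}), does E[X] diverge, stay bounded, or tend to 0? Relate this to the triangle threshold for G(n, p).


Number of potential triangles: C(91, 3) = 121485.
Each occurs with probability p³ ≈ (0.08791)³ ≈ 6.794317e-04.
By linearity: E[X] = C(91, 3)·p³ ≈ 121485 · 6.794317e-04 ≈ 82.5408.
Here α = 1, so p = 8/n is exactly at the triangle threshold p ~ 1/n. Asymptotically E[X] → c³/6 = 8³/6 = 256/3 ≈ 85.3333, a bounded constant. In this regime the triangle count is asymptotically Poisson(c³/6).

E[X] ≈ 82.5408; in regime p = Θ(1/n^{1}) E[X] stays bounded (at the triangle threshold p ~ 1/n).


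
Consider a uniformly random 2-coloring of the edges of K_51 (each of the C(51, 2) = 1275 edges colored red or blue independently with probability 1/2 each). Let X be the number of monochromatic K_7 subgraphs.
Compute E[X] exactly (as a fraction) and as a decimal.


Let X = Σ_S X_S over the C(51, 7) = 115775100 subsets S of size 7, where X_S = 1 if the K_7 on S is monochromatic.
For a fixed S, the K_7 on S has C(7, 2) = 21 edges. P[all 21 edges red] = (1/2)^21, and likewise for blue, so P[monochromatic] = 2·(1/2)^21 = 2^{1 − 21} = 1/1048576.
Summing: E[X] = C(51, 7) · 2^{1 − 21} = 115775100 · 1/1048576 = 28943775/262144.
Numerically: E[X] ≈ 110.411739.

E[X] = C(51,7)·2^(1−C(7,2)) = 28943775/262144 ≈ 110.411739.


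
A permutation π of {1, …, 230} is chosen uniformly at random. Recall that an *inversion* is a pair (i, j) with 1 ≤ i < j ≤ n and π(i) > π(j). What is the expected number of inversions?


Write X = Σ X_I over the C(230, 2) = 26335 pairs i < j, with X_I the indicator of one inversion.
There are 26335 indicators.
For each fixed pair i < j, the values π(i) and π(j) are two distinct elements of {1, …, 230} in uniformly random order; by symmetry P[π(i) > π(j)] = 1/2.
By linearity: E[X] = 26335 · (1/2) = C(230, 2) · (1/2) = 26335/2 = 26335/2 ≈ 13167.500000.

E[X] = 26335/2 = 13167.500000.


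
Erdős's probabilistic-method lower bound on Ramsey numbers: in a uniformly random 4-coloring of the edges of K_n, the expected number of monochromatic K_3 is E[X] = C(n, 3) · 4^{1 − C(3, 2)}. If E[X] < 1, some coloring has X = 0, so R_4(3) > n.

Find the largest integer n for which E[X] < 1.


We need C(n, 3) · 4^{1 − 3} < 1, i.e. C(n, 3) < 4^{3 − 1} = 16.
Check values of n near the boundary:
  n = 3: C(3, 3) = 1; 1 < 16? YES
  n = 4: C(4, 3) = 4; 4 < 16? YES
  n = 5: C(5, 3) = 10; 10 < 16? YES
  n = 6: C(6, 3) = 20; 20 < 16? NO
The largest n with C(n, 3) < 16 is n = 5 (where E[X] = 5/8 ≈ 0.625). Hence R_4(3) > 5, i.e. R_4(3) ≥ 6.

Largest n = 5; hence R_4(3) > 5.


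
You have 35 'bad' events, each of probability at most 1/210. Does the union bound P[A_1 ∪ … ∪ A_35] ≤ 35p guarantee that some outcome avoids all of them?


Union bound: P[∪_{i=1}^{35} A_i] ≤ Σ_i P[A_i] ≤ 35·p = 35·(1/210) = 1/6.
Numerically: 1/6 ≈ 0.167.
Is 1/6 < 1? YES.
Since P[∪ A_i] ≤ 1/6 < 1, the complement has P[∩ A_i^c] ≥ 1 − 1/6 = 5/6 > 0, so some outcome avoids every A_i.

35·p = 1/6 ≈ 0.167; existence CERTIFIED by the union bound.


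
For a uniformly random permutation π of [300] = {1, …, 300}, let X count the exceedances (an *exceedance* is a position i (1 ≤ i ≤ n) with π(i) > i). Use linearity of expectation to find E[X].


Write X = Σ_{i=1}^{300} X_i, where X_i = 1_{π(i) > i}.
For each fixed i, π(i) is uniform over {1, …, 300} (marginal of a uniform permutation), so P[π(i) > i] = (n − i)/n. Summing: Σ_{i=1}^{300} (n − i)/n = (0 + 1 + … + 299)/300 = 300(300 − 1)/(2·300) = (300 − 1)/2.
Hence E[X] = Σ_{i=1}^{300} (300 − i)/300 = 299/2 ≈ 149.5000.

E[X] = 299/2 = 149.5000.


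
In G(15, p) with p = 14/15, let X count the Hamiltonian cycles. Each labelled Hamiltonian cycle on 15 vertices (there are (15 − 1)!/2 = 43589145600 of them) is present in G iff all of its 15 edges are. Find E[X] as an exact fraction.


K_15 has (15 − 1)!/2 = 43589145600 labelled Hamiltonian cycles.
For each such Hamiltonian cycle H, let X_H = 1 if all 15 edges of H are present in G. Then P[X_H = 1] = p^{15} = (14/15)^{15} = 155568095557812224/437893890380859375.
By linearity of expectation: E[X] = Σ_H E[X_H] = 43589145600 · p^{15} = 43589145600 · 155568095557812224/437893890380859375 = 1116227221067356419653632/72081298828125.
Numerically: E[X] ≈ 1.54857e+10.

E[X] = 43589145600 · (14/15)^{15} = 1116227221067356419653632/72081298828125 ≈ 1.54857e+10.


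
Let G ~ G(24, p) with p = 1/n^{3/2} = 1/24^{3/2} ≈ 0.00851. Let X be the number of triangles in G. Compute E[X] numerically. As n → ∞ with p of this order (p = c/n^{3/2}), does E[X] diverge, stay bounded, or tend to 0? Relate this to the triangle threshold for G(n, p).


Number of potential triangles: C(24, 3) = 2024.
Each occurs with probability p³ ≈ (0.00851)³ ≈ 6.15247e-07.
By linearity: E[X] = C(24, 3)·p³ ≈ 2024 · 6.15247e-07 ≈ 0.001.
Since α = 3/2 > 1, p = c/n^{3/2} = o(1/n) is below the triangle threshold p ~ 1/n. Asymptotically E[X] ~ (c³/6)·n^{3(1−α)} = (1³/6)·n^{-1.5} → 0, so by Markov's inequality G has no triangles w.h.p.

E[X] ≈ 0.001; in regime p = Θ(1/n^{3/2}) E[X] tends to 0 (below the triangle threshold p ~ 1/n).


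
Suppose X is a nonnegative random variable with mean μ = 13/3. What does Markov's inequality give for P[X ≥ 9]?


μ = E[X] = 13/3, a = 9.
Markov: P[X ≥ 9] ≤ μ/a = (13/3)/9 = 13/27.
Numerically: ≈ 0.48148.
(Since a = 9 > μ = 4.33333, the bound 13/27 is < 1 and informative.)

P[X ≥ 9] ≤ 13/27 ≈ 0.48148.
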